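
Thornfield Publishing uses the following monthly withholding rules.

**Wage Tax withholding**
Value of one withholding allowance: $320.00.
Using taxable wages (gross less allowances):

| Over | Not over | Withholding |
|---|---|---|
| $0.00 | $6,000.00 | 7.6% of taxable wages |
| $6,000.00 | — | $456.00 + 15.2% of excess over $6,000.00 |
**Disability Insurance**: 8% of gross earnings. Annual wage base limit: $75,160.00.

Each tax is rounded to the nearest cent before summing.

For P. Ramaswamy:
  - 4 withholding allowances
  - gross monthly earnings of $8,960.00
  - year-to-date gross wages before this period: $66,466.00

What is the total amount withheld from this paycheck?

Wage Tax: taxable = $8,960.00 − 4×$320.00 = $7,680.00
  $456.00 + 15.2% × ($7,680.00 − $6,000.00) = $456.00 + 15.2% × $1,680.00 = $711.36
Disability Insurance: cap $75,160.00 − YTD $66,466.00 = $8,694.00 subject; 8% × $8,694.00 = $695.52
Total: $711.36 + $695.52 = $1,406.88

$1,406.88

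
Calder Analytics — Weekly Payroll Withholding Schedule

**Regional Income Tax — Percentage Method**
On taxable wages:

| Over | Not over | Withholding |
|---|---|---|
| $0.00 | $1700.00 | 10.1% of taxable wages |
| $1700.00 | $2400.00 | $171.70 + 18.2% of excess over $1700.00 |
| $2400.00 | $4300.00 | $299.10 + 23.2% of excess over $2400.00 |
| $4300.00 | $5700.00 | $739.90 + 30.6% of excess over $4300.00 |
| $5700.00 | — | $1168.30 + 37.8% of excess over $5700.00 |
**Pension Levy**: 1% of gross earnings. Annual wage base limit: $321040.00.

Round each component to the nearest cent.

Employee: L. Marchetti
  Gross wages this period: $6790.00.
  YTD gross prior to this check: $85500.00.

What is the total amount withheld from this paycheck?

$1648.22

Regional Income Tax: taxable = $6790.00
  $1168.30 + 37.8% × ($6790.00 − $5700.00) = $1168.30 + 37.8% × $1090.00 = $1580.32
Pension Levy: 1% × $6790.00 = $67.90
Total: $1580.32 + $67.90 = $1648.22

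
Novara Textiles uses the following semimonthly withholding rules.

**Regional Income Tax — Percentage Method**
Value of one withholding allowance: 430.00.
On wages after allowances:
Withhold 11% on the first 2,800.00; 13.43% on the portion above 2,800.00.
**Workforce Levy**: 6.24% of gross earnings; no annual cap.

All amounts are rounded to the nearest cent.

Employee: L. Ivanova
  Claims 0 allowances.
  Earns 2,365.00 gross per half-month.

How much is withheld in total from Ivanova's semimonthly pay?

Regional Income Tax: taxable = 2,365.00
  11% × 2,365.00 = 260.15
Workforce Levy: 6.24% × 2,365.00 = 147.58
Total: 260.15 + 147.58 = 407.73

407.73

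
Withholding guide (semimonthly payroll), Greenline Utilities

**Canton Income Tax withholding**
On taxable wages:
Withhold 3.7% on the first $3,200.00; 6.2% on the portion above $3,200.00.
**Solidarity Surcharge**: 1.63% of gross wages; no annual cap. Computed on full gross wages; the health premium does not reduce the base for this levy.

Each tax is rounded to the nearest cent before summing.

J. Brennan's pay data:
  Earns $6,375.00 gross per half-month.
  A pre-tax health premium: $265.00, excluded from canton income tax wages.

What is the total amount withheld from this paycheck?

$402.73

Canton Income Tax: taxable = $6,375.00 − $265.00 = $6,110.00
  $118.40 + 6.2% × ($6,110.00 − $3,200.00) = $118.40 + 6.2% × $2,910.00 = $298.82
Solidarity Surcharge: 1.63% × $6,375.00 = $103.91
Total: $298.82 + $103.91 = $402.73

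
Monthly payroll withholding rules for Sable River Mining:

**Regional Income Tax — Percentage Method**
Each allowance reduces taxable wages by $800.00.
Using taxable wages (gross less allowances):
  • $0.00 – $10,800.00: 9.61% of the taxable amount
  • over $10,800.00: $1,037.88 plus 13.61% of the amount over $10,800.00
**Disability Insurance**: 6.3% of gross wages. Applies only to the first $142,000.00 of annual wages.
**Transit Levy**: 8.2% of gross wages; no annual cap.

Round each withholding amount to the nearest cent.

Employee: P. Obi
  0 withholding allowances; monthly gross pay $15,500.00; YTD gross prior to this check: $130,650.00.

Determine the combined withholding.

Regional Income Tax: taxable = $15,500.00
  $1,037.88 + 13.61% × ($15,500.00 − $10,800.00) = $1,037.88 + 13.61% × $4,700.00 = $1,677.55
Disability Insurance: cap $142,000.00 − YTD $130,650.00 = $11,350.00 subject; 6.3% × $11,350.00 = $715.05
Transit Levy: 8.2% × $15,500.00 = $1,271.00
Total: $1,677.55 + $715.05 + $1,271.00 = $3,663.60

$3,663.60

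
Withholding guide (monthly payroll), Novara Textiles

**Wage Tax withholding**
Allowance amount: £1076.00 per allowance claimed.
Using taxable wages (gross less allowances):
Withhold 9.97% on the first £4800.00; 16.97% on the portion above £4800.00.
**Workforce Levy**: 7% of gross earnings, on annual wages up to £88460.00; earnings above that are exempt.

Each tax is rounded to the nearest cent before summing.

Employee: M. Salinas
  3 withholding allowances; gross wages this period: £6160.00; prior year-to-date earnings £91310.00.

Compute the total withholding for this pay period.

£292.32

Wage Tax: taxable = £6160.00 − 3×£1076.00 = £2932.00
  9.97% × £2932.00 = £292.32
Workforce Levy: YTD £91310.00 ≥ cap £88460.00 → £0.00
Total: £292.32 + £0.00 = £292.32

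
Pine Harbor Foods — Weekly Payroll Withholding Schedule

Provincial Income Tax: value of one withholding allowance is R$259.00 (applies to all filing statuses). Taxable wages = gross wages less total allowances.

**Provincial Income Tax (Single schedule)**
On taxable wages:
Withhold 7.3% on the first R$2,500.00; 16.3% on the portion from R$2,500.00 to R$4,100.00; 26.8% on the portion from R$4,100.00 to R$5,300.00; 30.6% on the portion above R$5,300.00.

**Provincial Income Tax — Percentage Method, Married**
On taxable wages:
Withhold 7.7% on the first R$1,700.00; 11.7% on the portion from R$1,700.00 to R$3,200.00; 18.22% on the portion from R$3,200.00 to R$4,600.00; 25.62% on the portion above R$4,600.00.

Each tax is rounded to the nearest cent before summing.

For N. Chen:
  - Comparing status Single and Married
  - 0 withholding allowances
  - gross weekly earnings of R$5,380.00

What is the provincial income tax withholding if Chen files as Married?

Provincial Income Tax (Married): taxable = R$5,380.00
  R$561.48 + 25.62% × (R$5,380.00 − R$4,600.00) = R$561.48 + 25.62% × R$780.00 = R$761.32

R$761.32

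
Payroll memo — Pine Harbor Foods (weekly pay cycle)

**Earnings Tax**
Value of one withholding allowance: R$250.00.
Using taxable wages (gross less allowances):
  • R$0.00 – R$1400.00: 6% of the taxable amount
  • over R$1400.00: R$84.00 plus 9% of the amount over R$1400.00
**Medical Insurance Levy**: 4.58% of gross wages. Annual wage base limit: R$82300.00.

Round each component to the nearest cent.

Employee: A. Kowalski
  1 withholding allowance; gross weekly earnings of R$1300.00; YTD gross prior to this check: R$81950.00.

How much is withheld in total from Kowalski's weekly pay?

R$79.03

Earnings Tax: taxable = R$1300.00 − 1×R$250.00 = R$1050.00
  6% × R$1050.00 = R$63.00
Medical Insurance Levy: cap R$82300.00 − YTD R$81950.00 = R$350.00 subject; 4.58% × R$350.00 = R$16.03
Total: R$63.00 + R$16.03 = R$79.03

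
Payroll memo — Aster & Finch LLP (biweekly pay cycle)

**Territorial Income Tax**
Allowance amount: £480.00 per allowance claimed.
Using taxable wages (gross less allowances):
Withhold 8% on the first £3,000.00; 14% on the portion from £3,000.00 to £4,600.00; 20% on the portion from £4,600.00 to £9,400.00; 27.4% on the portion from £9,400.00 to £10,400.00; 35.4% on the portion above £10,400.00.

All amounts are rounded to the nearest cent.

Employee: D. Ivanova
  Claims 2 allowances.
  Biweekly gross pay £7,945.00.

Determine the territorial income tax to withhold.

£941.00

Territorial Income Tax: taxable = £7,945.00 − 2×£480.00 = £6,985.00
  £464.00 + 20% × (£6,985.00 − £4,600.00) = £464.00 + 20% × £2,385.00 = £941.00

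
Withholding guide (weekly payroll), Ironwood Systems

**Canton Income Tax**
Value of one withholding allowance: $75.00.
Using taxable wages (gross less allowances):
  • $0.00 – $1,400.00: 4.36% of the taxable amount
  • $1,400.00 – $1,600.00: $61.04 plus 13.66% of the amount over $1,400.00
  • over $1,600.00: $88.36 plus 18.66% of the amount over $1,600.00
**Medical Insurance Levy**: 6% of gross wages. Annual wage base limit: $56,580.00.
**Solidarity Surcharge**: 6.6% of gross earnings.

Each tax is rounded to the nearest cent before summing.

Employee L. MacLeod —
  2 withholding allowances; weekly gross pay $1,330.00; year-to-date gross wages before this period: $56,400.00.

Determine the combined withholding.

Canton Income Tax: taxable = $1,330.00 − 2×$75.00 = $1,180.00
  4.36% × $1,180.00 = $51.45
Medical Insurance Levy: cap $56,580.00 − YTD $56,400.00 = $180.00 subject; 6% × $180.00 = $10.80
Solidarity Surcharge: 6.6% × $1,330.00 = $87.78
Total: $51.45 + $10.80 + $87.78 = $150.03

$150.03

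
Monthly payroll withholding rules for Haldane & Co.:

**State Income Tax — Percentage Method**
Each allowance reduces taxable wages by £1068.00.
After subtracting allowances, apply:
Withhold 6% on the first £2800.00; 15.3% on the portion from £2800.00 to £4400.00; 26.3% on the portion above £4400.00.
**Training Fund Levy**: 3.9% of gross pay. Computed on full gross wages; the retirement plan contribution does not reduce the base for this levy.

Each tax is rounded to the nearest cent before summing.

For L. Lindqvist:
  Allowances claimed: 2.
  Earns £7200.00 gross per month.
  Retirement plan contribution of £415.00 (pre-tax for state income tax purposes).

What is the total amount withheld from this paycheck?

£759.09

State Income Tax: taxable = £7200.00 − £415.00 − 2×£1068.00 = £4649.00
  £412.80 + 26.3% × (£4649.00 − £4400.00) = £412.80 + 26.3% × £249.00 = £478.29
Training Fund Levy: 3.9% × £7200.00 = £280.80
Total: £478.29 + £280.80 = £759.09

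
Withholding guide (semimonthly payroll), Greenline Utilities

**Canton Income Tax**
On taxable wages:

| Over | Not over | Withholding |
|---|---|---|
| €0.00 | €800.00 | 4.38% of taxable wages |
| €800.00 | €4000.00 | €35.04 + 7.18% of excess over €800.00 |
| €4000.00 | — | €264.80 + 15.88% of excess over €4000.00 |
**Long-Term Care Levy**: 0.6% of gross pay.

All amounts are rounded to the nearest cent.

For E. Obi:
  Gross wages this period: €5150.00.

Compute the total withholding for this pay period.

Canton Income Tax: taxable = €5150.00
  €264.80 + 15.88% × (€5150.00 − €4000.00) = €264.80 + 15.88% × €1150.00 = €447.42
Long-Term Care Levy: 0.6% × €5150.00 = €30.90
Total: €447.42 + €30.90 = €478.32

€478.32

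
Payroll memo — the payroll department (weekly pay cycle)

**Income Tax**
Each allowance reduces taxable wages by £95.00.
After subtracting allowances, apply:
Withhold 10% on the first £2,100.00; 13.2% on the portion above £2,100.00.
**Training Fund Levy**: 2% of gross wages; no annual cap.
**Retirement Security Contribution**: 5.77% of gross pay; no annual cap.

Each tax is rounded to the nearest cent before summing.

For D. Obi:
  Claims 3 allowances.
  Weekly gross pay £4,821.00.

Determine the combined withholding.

Income Tax: taxable = £4,821.00 − 3×£95.00 = £4,536.00
  £210.00 + 13.2% × (£4,536.00 − £2,100.00) = £210.00 + 13.2% × £2,436.00 = £531.55
Training Fund Levy: 2% × £4,821.00 = £96.42
Retirement Security Contribution: 5.77% × £4,821.00 = £278.17
Total: £531.55 + £96.42 + £278.17 = £906.14

£906.14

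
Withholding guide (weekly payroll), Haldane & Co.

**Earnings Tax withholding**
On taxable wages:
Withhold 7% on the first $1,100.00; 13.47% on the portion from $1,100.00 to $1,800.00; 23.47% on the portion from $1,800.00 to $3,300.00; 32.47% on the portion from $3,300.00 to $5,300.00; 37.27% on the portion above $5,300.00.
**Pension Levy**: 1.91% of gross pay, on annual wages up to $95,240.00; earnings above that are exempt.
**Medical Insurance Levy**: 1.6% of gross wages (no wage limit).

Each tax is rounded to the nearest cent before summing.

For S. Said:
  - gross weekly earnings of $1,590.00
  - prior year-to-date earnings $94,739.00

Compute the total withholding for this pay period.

$178.01

Earnings Tax: taxable = $1,590.00
  $77.00 + 13.47% × ($1,590.00 − $1,100.00) = $77.00 + 13.47% × $490.00 = $143.00
Pension Levy: cap $95,240.00 − YTD $94,739.00 = $501.00 subject; 1.91% × $501.00 = $9.57
Medical Insurance Levy: 1.6% × $1,590.00 = $25.44
Total: $143.00 + $9.57 + $25.44 = $178.01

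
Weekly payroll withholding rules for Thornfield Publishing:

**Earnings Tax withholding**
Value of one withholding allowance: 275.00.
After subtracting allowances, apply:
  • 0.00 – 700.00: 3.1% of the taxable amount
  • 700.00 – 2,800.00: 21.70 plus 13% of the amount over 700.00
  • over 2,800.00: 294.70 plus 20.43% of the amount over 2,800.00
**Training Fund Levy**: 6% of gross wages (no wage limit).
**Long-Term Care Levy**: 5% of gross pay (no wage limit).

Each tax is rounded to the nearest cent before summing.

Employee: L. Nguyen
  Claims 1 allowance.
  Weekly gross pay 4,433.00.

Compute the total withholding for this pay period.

Earnings Tax: taxable = 4,433.00 − 1×275.00 = 4,158.00
  294.70 + 20.43% × (4,158.00 − 2,800.00) = 294.70 + 20.43% × 1,358.00 = 572.14
Training Fund Levy: 6% × 4,433.00 = 265.98
Long-Term Care Levy: 5% × 4,433.00 = 221.65
Total: 572.14 + 265.98 + 221.65 = 1,059.77

1,059.77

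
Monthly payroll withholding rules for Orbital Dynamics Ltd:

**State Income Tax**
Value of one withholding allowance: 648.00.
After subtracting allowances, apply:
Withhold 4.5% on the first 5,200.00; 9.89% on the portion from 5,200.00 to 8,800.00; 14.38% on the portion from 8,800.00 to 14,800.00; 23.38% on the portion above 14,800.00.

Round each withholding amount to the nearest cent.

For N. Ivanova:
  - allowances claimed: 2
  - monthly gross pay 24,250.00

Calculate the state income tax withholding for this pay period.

State Income Tax: taxable = 24,250.00 − 2×648.00 = 22,954.00
  1,452.84 + 23.38% × (22,954.00 − 14,800.00) = 1,452.84 + 23.38% × 8,154.00 = 3,359.25

3,359.25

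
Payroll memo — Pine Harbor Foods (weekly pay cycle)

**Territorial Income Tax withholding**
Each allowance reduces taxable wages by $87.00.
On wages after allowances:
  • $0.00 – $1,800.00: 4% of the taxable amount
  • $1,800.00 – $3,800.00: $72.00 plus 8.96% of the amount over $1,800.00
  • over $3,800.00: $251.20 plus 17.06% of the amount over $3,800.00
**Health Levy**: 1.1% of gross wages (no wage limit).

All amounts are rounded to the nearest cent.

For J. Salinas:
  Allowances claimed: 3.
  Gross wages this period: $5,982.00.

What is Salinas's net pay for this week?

$5,337.28

Territorial Income Tax: taxable = $5,982.00 − 3×$87.00 = $5,721.00
  $251.20 + 17.06% × ($5,721.00 − $3,800.00) = $251.20 + 17.06% × $1,921.00 = $578.92
Health Levy: 1.1% × $5,982.00 = $65.80
Total withheld: $578.92 + $65.80 = $644.72
Net pay: $5,982.00 − $644.72 = $5,337.28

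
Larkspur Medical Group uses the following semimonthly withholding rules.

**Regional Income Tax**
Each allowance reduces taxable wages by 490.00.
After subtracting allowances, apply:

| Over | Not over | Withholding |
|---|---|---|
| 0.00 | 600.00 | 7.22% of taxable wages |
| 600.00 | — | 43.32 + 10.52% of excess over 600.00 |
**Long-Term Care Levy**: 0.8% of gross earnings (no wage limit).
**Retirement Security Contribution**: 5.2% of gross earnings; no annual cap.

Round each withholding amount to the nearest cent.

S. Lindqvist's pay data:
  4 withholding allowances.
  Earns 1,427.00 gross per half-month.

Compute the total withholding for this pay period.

85.62

Regional Income Tax: taxable = 1,427.00 − 4×490.00 = -533.00
  Taxable ≤ 0 → 0.00
Long-Term Care Levy: 0.8% × 1,427.00 = 11.42
Retirement Security Contribution: 5.2% × 1,427.00 = 74.20
Total: 0.00 + 11.42 + 74.20 = 85.62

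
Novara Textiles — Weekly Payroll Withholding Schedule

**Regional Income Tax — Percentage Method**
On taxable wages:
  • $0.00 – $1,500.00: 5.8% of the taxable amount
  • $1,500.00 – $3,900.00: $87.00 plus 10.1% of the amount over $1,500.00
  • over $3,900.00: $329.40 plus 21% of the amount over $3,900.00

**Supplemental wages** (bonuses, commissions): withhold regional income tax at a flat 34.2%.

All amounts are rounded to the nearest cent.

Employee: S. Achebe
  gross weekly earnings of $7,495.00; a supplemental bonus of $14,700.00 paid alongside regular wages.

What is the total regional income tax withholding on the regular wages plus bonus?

Regional Income Tax: taxable = $7,495.00
  $329.40 + 21% × ($7,495.00 − $3,900.00) = $329.40 + 21% × $3,595.00 = $1,084.35
Supplemental (34.2% flat on bonus): 34.2% × $14,700.00 = $5,027.40
Total regional income tax: $1,084.35 + $5,027.40 = $6,111.75

$6,111.75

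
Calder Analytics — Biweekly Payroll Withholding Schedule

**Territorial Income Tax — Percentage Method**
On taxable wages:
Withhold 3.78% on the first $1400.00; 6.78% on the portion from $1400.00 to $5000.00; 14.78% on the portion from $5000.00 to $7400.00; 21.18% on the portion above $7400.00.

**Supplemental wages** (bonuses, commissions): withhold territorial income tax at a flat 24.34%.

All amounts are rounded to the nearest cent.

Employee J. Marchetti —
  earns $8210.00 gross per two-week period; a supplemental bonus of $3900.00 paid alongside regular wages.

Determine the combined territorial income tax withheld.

$1772.54

Territorial Income Tax: taxable = $8210.00
  $651.72 + 21.18% × ($8210.00 − $7400.00) = $651.72 + 21.18% × $810.00 = $823.28
Supplemental (24.34% flat on bonus): 24.34% × $3900.00 = $949.26
Total territorial income tax: $823.28 + $949.26 = $1772.54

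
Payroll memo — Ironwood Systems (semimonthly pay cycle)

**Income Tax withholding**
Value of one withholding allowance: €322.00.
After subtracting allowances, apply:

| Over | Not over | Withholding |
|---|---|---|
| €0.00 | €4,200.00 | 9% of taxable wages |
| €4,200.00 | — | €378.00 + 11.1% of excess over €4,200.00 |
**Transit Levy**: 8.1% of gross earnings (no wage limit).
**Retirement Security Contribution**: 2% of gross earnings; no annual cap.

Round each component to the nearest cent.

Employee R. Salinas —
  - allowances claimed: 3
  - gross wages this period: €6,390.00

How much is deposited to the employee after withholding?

Income Tax: taxable = €6,390.00 − 3×€322.00 = €5,424.00
  €378.00 + 11.1% × (€5,424.00 − €4,200.00) = €378.00 + 11.1% × €1,224.00 = €513.86
Transit Levy: 8.1% × €6,390.00 = €517.59
Retirement Security Contribution: 2% × €6,390.00 = €127.80
Total withheld: €513.86 + €517.59 + €127.80 = €1,159.25
Net pay: €6,390.00 − €1,159.25 = €5,230.75

€5,230.75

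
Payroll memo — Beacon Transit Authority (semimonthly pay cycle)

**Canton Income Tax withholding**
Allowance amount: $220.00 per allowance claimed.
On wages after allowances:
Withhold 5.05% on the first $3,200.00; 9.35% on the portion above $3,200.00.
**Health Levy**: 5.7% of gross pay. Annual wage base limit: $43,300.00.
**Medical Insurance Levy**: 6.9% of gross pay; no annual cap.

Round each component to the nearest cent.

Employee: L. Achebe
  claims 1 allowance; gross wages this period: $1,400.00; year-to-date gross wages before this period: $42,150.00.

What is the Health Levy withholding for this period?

Health Levy: cap $43,300.00 − YTD $42,150.00 = $1,150.00 subject; 5.7% × $1,150.00 = $65.55

$65.55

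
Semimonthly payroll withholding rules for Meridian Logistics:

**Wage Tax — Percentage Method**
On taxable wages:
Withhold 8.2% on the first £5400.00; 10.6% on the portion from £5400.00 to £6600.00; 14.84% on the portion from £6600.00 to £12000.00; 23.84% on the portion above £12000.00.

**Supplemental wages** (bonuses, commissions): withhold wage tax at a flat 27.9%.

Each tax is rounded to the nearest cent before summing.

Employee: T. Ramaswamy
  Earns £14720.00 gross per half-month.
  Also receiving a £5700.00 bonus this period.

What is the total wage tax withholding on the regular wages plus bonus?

Wage Tax: taxable = £14720.00
  £1371.36 + 23.84% × (£14720.00 − £12000.00) = £1371.36 + 23.84% × £2720.00 = £2019.81
Supplemental (27.9% flat on bonus): 27.9% × £5700.00 = £1590.30
Total wage tax: £2019.81 + £1590.30 = £3610.11

£3610.11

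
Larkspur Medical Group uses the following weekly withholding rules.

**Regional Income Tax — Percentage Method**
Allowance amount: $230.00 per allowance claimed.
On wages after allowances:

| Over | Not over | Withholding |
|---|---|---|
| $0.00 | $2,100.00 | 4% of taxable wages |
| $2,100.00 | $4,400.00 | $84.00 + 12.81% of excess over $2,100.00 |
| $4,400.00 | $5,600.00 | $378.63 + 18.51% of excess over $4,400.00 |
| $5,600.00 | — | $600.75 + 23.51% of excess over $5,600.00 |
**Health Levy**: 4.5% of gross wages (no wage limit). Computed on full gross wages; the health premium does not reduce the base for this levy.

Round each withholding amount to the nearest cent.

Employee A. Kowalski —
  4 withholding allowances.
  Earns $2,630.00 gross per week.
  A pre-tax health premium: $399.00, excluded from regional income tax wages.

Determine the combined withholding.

$170.79

Regional Income Tax: taxable = $2,630.00 − $399.00 − 4×$230.00 = $1,311.00
  4% × $1,311.00 = $52.44
Health Levy: 4.5% × $2,630.00 = $118.35
Total: $52.44 + $118.35 = $170.79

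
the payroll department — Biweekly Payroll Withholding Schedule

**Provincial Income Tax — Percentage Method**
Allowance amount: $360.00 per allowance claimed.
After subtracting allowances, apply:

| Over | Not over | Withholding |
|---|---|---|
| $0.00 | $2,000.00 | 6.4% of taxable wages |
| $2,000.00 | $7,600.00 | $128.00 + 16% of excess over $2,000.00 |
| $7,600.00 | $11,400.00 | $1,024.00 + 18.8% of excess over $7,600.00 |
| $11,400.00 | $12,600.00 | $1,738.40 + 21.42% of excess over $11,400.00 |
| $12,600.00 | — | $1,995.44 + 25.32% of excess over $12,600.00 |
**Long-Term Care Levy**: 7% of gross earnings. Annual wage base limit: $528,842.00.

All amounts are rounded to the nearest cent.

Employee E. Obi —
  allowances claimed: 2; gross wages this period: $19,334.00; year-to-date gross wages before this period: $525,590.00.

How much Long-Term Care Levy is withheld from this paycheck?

Long-Term Care Levy: cap $528,842.00 − YTD $525,590.00 = $3,252.00 subject; 7% × $3,252.00 = $227.64

$227.64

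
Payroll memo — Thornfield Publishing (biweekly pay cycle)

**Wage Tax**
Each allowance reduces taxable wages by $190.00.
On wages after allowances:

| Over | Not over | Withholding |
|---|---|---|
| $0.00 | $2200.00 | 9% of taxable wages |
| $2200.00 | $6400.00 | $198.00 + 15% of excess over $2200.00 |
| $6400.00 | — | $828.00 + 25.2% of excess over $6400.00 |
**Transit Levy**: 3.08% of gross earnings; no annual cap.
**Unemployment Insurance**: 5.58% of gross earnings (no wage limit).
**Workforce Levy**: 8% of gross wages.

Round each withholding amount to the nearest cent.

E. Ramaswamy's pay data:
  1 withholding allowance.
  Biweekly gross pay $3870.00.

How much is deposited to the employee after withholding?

$2805.25

Wage Tax: taxable = $3870.00 − 1×$190.00 = $3680.00
  $198.00 + 15% × ($3680.00 − $2200.00) = $198.00 + 15% × $1480.00 = $420.00
Transit Levy: 3.08% × $3870.00 = $119.20
Unemployment Insurance: 5.58% × $3870.00 = $215.95
Workforce Levy: 8% × $3870.00 = $309.60
Total withheld: $420.00 + $119.20 + $215.95 + $309.60 = $1064.75
Net pay: $3870.00 − $1064.75 = $2805.25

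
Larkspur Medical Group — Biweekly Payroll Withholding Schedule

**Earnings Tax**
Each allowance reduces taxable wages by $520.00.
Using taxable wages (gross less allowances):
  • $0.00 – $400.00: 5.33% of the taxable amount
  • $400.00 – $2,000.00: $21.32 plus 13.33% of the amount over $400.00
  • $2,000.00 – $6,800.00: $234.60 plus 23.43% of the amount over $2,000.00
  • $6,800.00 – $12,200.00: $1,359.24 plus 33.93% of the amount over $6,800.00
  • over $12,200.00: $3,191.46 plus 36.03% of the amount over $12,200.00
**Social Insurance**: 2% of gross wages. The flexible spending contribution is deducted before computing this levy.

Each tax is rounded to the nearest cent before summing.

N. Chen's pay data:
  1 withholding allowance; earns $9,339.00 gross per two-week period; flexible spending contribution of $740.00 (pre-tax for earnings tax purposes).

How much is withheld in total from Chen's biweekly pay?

Earnings Tax: taxable = $9,339.00 − $740.00 − 1×$520.00 = $8,079.00
  $1,359.24 + 33.93% × ($8,079.00 − $6,800.00) = $1,359.24 + 33.93% × $1,279.00 = $1,793.20
Social Insurance: 2% × $8,599.00 = $171.98
Total: $1,793.20 + $171.98 = $1,965.18

$1,965.18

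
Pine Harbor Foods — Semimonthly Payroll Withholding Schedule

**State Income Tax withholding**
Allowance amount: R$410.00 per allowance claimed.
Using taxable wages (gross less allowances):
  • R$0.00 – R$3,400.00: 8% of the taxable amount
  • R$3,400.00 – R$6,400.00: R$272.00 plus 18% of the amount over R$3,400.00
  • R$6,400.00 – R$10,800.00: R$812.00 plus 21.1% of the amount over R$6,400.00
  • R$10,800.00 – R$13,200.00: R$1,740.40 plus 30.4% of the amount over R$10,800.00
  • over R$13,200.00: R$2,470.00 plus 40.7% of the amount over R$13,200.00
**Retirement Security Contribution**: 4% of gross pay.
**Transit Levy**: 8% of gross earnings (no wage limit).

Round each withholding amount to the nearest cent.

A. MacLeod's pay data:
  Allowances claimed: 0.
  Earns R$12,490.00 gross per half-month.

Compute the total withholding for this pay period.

State Income Tax: taxable = R$12,490.00
  R$1,740.40 + 30.4% × (R$12,490.00 − R$10,800.00) = R$1,740.40 + 30.4% × R$1,690.00 = R$2,254.16
Retirement Security Contribution: 4% × R$12,490.00 = R$499.60
Transit Levy: 8% × R$12,490.00 = R$999.20
Total: R$2,254.16 + R$499.60 + R$999.20 = R$3,752.96

R$3,752.96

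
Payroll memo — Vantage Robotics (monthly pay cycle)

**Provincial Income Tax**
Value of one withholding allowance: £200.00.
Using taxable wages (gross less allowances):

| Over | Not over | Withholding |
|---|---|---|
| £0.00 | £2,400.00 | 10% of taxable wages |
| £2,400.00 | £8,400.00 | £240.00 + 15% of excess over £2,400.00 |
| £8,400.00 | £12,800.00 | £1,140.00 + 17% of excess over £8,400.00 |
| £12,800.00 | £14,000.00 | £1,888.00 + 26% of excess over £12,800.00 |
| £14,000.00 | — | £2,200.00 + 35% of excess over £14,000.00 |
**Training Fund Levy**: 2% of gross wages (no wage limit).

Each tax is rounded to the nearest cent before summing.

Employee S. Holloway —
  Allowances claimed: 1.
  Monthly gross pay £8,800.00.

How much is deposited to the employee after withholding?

Provincial Income Tax: taxable = £8,800.00 − 1×£200.00 = £8,600.00
  £1,140.00 + 17% × (£8,600.00 − £8,400.00) = £1,140.00 + 17% × £200.00 = £1,174.00
Training Fund Levy: 2% × £8,800.00 = £176.00
Total withheld: £1,174.00 + £176.00 = £1,350.00
Net pay: £8,800.00 − £1,350.00 = £7,450.00

£7,450.00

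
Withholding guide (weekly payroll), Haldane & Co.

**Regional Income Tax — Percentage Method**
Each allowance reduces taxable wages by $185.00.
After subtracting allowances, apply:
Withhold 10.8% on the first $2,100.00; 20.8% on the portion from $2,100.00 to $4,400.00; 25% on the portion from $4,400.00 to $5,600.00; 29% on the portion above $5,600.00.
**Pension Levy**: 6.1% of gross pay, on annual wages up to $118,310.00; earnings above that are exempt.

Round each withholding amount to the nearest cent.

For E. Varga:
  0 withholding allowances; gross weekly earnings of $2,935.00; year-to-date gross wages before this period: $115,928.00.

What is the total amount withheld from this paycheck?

Regional Income Tax: taxable = $2,935.00
  $226.80 + 20.8% × ($2,935.00 − $2,100.00) = $226.80 + 20.8% × $835.00 = $400.48
Pension Levy: cap $118,310.00 − YTD $115,928.00 = $2,382.00 subject; 6.1% × $2,382.00 = $145.30
Total: $400.48 + $145.30 = $545.78

$545.78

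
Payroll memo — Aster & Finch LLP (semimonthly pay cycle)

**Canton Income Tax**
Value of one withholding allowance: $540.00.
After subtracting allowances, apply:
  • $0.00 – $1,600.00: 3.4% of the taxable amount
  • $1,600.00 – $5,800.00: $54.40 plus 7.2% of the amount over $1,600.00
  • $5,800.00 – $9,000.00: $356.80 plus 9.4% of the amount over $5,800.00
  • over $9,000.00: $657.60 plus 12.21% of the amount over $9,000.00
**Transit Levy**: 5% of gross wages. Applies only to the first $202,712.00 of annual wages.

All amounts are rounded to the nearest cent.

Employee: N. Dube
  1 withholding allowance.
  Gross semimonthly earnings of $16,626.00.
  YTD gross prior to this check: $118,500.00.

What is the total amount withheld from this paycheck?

$2,354.10

Canton Income Tax: taxable = $16,626.00 − 1×$540.00 = $16,086.00
  $657.60 + 12.21% × ($16,086.00 − $9,000.00) = $657.60 + 12.21% × $7,086.00 = $1,522.80
Transit Levy: 5% × $16,626.00 = $831.30
Total: $1,522.80 + $831.30 = $2,354.10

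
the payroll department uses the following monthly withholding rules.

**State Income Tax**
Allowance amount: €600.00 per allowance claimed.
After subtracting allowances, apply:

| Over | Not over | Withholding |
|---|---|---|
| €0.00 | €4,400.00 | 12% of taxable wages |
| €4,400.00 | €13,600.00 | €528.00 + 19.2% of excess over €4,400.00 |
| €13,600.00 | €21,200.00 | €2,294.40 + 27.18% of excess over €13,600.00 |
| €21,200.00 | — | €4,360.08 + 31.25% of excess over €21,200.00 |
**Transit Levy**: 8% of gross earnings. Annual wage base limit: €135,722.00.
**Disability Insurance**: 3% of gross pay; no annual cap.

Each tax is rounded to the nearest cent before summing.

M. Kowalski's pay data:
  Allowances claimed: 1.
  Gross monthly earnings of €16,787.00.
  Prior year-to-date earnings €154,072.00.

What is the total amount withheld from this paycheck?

State Income Tax: taxable = €16,787.00 − 1×€600.00 = €16,187.00
  €2,294.40 + 27.18% × (€16,187.00 − €13,600.00) = €2,294.40 + 27.18% × €2,587.00 = €2,997.55
Transit Levy: YTD €154,072.00 ≥ cap €135,722.00 → €0.00
Disability Insurance: 3% × €16,787.00 = €503.61
Total: €2,997.55 + €0.00 + €503.61 = €3,501.16

€3,501.16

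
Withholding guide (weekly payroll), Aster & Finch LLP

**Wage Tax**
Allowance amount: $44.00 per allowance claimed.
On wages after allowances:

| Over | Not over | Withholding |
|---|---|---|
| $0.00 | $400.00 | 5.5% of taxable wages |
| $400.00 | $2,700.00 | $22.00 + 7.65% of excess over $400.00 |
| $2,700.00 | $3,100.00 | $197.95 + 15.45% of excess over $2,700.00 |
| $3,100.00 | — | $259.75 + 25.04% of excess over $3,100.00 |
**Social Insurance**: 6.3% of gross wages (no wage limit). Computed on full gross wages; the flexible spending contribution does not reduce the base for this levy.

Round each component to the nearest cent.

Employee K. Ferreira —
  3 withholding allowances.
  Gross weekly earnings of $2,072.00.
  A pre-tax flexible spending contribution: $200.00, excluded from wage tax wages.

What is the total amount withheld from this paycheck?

$255.05

Wage Tax: taxable = $2,072.00 − $200.00 − 3×$44.00 = $1,740.00
  $22.00 + 7.65% × ($1,740.00 − $400.00) = $22.00 + 7.65% × $1,340.00 = $124.51
Social Insurance: 6.3% × $2,072.00 = $130.54
Total: $124.51 + $130.54 = $255.05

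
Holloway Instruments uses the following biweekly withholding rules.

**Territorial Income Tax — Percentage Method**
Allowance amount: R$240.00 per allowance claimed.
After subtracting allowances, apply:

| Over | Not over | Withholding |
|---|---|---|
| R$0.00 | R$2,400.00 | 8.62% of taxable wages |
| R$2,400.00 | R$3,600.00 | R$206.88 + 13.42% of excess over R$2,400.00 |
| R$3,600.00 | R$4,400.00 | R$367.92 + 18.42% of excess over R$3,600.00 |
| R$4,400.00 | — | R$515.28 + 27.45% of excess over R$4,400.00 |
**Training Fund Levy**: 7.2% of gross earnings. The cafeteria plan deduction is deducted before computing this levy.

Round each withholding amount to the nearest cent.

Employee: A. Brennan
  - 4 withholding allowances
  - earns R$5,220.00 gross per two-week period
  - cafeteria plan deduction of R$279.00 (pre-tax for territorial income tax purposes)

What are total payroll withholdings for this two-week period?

R$793.85

Territorial Income Tax: taxable = R$5,220.00 − R$279.00 − 4×R$240.00 = R$3,981.00
  R$367.92 + 18.42% × (R$3,981.00 − R$3,600.00) = R$367.92 + 18.42% × R$381.00 = R$438.10
Training Fund Levy: 7.2% × R$4,941.00 = R$355.75
Total: R$438.10 + R$355.75 = R$793.85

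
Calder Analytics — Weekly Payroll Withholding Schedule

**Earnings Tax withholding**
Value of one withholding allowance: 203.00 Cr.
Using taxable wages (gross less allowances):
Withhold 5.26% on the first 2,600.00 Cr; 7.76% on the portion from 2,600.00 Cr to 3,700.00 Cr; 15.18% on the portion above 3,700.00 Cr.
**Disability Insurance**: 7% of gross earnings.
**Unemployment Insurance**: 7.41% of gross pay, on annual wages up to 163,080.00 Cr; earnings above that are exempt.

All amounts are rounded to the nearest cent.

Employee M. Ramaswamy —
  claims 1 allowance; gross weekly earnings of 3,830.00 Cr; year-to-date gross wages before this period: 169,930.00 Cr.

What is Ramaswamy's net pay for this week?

3,345.44 Cr

Earnings Tax: taxable = 3,830.00 Cr − 1×203.00 Cr = 3,627.00 Cr
  136.76 Cr + 7.76% × (3,627.00 Cr − 2,600.00 Cr) = 136.76 Cr + 7.76% × 1,027.00 Cr = 216.46 Cr
Disability Insurance: 7% × 3,830.00 Cr = 268.10 Cr
Unemployment Insurance: YTD 169,930.00 Cr ≥ cap 163,080.00 Cr → 0.00 Cr
Total withheld: 216.46 Cr + 268.10 Cr + 0.00 Cr = 484.56 Cr
Net pay: 3,830.00 Cr − 484.56 Cr = 3,345.44 Cr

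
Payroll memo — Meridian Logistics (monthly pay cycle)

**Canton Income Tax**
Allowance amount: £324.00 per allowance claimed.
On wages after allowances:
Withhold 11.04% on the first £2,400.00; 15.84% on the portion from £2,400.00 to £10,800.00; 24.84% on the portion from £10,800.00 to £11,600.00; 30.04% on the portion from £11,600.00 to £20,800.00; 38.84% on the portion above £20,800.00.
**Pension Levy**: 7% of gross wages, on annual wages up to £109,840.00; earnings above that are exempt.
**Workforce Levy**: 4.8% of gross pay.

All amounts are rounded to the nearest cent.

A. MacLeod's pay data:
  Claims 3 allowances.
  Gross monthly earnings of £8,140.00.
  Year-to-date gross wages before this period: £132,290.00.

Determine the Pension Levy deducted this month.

£0.00

Pension Levy: YTD £132,290.00 ≥ cap £109,840.00 → £0.00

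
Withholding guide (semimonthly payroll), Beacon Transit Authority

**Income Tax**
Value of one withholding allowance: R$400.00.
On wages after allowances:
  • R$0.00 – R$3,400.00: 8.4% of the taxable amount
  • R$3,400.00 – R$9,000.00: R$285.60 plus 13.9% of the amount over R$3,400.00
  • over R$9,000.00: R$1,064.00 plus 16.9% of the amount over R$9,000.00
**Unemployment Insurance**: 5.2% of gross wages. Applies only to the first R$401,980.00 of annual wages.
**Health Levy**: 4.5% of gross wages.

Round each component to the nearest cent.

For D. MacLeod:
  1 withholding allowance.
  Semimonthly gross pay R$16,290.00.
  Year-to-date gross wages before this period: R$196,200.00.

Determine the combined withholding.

Income Tax: taxable = R$16,290.00 − 1×R$400.00 = R$15,890.00
  R$1,064.00 + 16.9% × (R$15,890.00 − R$9,000.00) = R$1,064.00 + 16.9% × R$6,890.00 = R$2,228.41
Unemployment Insurance: 5.2% × R$16,290.00 = R$847.08
Health Levy: 4.5% × R$16,290.00 = R$733.05
Total: R$2,228.41 + R$847.08 + R$733.05 = R$3,808.54

R$3,808.54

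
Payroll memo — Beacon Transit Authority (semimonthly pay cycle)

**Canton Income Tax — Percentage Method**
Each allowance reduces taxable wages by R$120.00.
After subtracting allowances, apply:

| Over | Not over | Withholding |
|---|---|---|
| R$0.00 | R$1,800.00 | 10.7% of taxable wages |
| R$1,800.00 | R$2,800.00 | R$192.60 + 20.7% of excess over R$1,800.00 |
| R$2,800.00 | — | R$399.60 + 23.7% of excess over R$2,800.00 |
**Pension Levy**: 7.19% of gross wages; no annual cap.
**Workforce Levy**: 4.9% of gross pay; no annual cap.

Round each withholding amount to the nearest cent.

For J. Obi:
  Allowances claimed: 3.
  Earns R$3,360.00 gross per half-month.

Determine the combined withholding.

R$853.22

Canton Income Tax: taxable = R$3,360.00 − 3×R$120.00 = R$3,000.00
  R$399.60 + 23.7% × (R$3,000.00 − R$2,800.00) = R$399.60 + 23.7% × R$200.00 = R$447.00
Pension Levy: 7.19% × R$3,360.00 = R$241.58
Workforce Levy: 4.9% × R$3,360.00 = R$164.64
Total: R$447.00 + R$241.58 + R$164.64 = R$853.22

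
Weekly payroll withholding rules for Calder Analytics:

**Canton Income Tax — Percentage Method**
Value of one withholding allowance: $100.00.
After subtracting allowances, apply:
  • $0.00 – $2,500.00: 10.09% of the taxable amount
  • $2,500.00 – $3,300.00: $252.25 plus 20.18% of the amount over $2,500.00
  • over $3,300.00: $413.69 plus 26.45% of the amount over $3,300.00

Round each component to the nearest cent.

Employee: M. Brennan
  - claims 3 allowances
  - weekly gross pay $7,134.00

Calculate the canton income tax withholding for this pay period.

Canton Income Tax: taxable = $7,134.00 − 3×$100.00 = $6,834.00
  $413.69 + 26.45% × ($6,834.00 − $3,300.00) = $413.69 + 26.45% × $3,534.00 = $1,348.43

$1,348.43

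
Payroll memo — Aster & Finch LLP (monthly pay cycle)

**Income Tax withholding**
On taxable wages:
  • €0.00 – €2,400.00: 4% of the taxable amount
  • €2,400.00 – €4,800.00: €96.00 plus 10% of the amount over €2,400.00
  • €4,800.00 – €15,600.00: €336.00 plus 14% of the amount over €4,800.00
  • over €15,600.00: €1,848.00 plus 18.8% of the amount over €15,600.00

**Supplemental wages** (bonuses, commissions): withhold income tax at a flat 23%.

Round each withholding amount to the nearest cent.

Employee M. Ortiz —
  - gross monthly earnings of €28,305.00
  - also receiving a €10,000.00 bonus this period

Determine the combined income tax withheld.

Income Tax: taxable = €28,305.00
  €1,848.00 + 18.8% × (€28,305.00 − €15,600.00) = €1,848.00 + 18.8% × €12,705.00 = €4,236.54
Supplemental (23% flat on bonus): 23% × €10,000.00 = €2,300.00
Total income tax: €4,236.54 + €2,300.00 = €6,536.54

€6,536.54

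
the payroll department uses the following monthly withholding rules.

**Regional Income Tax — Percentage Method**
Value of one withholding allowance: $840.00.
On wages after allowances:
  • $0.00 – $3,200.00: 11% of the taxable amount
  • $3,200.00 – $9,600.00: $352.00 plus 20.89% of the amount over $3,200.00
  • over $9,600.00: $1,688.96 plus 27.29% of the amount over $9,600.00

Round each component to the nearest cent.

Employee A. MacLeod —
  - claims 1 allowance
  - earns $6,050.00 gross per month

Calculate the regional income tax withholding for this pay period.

Regional Income Tax: taxable = $6,050.00 − 1×$840.00 = $5,210.00
  $352.00 + 20.89% × ($5,210.00 − $3,200.00) = $352.00 + 20.89% × $2,010.00 = $771.89

$771.89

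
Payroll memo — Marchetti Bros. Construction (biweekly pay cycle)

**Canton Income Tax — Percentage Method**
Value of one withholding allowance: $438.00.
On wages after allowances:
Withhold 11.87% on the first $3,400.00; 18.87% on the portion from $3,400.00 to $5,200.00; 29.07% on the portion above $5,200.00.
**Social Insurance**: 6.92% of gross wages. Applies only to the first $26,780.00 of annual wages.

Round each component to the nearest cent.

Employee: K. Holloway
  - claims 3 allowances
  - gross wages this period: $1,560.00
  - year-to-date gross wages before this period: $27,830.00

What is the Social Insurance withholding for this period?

Social Insurance: YTD $27,830.00 ≥ cap $26,780.00 → $0.00

$0.00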